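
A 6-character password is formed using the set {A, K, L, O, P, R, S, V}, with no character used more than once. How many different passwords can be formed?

Choose and order 6 of the 8 symbols: the first character has 8 options, the next 7, and so on down to 3.
8 × 7 × 6 × 5 × 4 × 3 = 20160.

20160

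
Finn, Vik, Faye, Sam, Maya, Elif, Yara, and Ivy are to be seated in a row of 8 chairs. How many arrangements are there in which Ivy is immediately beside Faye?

Glue Ivy and Faye into one block (2 internal orders), leaving 7 units to arrange in a row.
So the count is 2·(7)! = 10080.

10080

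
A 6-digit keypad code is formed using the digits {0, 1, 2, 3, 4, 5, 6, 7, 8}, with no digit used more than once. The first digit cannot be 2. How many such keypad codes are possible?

The first digit has 9−1 = 8 choices (anything except 2).
The remaining 5 digits are filled from the other 8 symbols without repetition: 8 × 7 × 6 × 5 × 4 = 6720.
Total: 8 × 6720 = 53760.

53760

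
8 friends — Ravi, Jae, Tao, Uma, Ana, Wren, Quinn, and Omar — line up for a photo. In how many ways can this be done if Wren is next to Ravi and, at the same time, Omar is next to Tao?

2880

Treat {Wren,Ravi} as one block (2 orders) and {Omar,Tao} as another (2 orders).
That leaves 6 units to arrange: 2 × 2 × 6! = 4 × 720 = 2880.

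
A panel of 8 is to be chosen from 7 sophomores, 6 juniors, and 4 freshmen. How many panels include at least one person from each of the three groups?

22813

With no constraint there are C(17,8) = 24310 possible selections.
Selections missing a whole group: no sophomores → C(10,8) = 45; no juniors → C(11,8) = 165; no freshmen → C(13,8) = 1287.
Add back selections omitting two groups (i.e. drawn from a single group): C(7,8) + C(6,8) + C(4,8) = 0.
By inclusion–exclusion: 24310 − 1497 + 0 = 22813.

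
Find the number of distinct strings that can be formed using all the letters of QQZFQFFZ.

560

Letter multiplicities in QQZFQFFZ: F×3, Q×3, Z×2.
So there are 8! / (3!·3!·2!) = 560 distinguishable arrangements.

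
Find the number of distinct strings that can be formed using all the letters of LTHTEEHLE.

The 9 letters of LTHTEEHLE have repeats: E appearing 3 times, H appearing twice, L appearing twice, and T appearing twice.
The number of distinct arrangements is 9!/(3!·2!·2!·2!) = 362880/48 = 7560.

7560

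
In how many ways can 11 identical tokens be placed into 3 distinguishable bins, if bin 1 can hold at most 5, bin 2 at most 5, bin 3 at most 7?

Without the upper bounds there are C(13,2) = 78 ways to split 11 among 3 bins.
Subtract solutions that violate a single cap (substitute x_i' = x_i − (cap_i+1)): x_1 ≥ 6 gives C(7,2) = 21; x_2 ≥ 6 gives C(7,2) = 21; x_3 ≥ 8 gives C(5,2) = 10. Together 52.
No two caps can be exceeded simultaneously, so the pair terms are all 0.
By inclusion–exclusion the count is 78 − 52 + 0 = 26.

26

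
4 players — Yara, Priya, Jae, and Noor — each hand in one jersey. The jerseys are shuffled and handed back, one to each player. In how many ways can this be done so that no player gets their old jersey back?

Let Aᵢ be the assignments in which player i gets their old jersey. We want the size of the complement of A₁∪…∪A_4.
By inclusion–exclusion this is Σ_{j=0}^{4} (−1)^j C(4,j)·(4−j)!.
Computing: 24 − 24 + 12 − 4 + 1 = 9.

9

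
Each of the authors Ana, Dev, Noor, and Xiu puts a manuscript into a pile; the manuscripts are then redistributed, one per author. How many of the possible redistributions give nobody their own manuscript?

9

Count assignments avoiding every fixed point. For any j of the 4 authors fixed to their own manuscript, the other 4−j can be arranged in (4−j)! ways.
By inclusion–exclusion this is Σ_{j=0}^{4} (−1)^j C(4,j)·(4−j)!.
Computing: 24 − 24 + 12 − 4 + 1 = 9.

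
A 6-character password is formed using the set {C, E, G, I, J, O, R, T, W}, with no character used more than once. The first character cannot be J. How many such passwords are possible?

53760

The first character has 9−1 = 8 choices (anything except J).
The remaining 5 characters are filled from the other 8 symbols without repetition: 8 × 7 × 6 × 5 × 4 = 6720.
Total: 8 × 6720 = 53760.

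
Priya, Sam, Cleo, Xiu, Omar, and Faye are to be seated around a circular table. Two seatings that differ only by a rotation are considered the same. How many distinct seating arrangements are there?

Fix one person's seat to break rotational symmetry; the remaining 5 people can be arranged in (5)! = 120 ways.

120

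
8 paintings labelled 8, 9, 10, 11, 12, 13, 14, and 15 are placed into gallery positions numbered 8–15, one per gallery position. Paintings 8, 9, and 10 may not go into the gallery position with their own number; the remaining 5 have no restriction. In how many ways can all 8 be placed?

Let Aᵢ (for i ∈ {8, 9, 10}) be the placements that put painting i in its forbidden gallery position. Any j of these fix j positions, leaving (8−j)! ways to fill the rest, and there are C(3,j) ways to pick which j.
By inclusion–exclusion, the number of valid placements is Σ_{j=0}^{3} (−1)^j C(3,j)·(8−j)!.
Computing: 40320 − 15120 + 2160 − 120 = 27240.

27240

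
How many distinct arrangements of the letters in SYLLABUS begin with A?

1260

With the first slot taken by A, it remains to arrange the other 7 letters (SYLLBUS).
Those 7 letters have L appearing twice and S appearing twice, giving (7)!/(2!·2!) = 1260.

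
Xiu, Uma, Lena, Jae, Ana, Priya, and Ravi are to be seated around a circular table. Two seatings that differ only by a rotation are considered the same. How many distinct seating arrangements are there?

Seat Xiu anywhere (absorbing the rotational symmetry), then permute the other 6: (6)! = 720.

720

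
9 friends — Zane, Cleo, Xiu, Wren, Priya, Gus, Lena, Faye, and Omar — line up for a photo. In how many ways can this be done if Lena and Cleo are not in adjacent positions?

Of the 9! = 362880 arrangements, those with Lena and Cleo adjacent number 2 × 8! = 80640 (treat the pair as a block with 2 internal orders).
Complementary counting: 362880 − 80640 = 282240.

282240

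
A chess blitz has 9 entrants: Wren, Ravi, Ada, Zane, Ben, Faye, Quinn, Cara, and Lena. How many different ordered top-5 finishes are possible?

15120

There are 9 choices for 1st place, 8 for 2nd, and so on down to 5 for position 5.
That gives 9 × 8 × 7 × 6 × 5 = 15120.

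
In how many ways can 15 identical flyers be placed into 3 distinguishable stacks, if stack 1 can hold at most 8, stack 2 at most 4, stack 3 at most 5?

6

Without the upper bounds there are C(17,2) = 136 ways to split 15 among 3 stacks.
Subtract solutions that violate a single cap (substitute x_i' = x_i − (cap_i+1)): x_1 ≥ 9 gives C(8,2) = 28; x_2 ≥ 5 gives C(12,2) = 66; x_3 ≥ 6 gives C(11,2) = 55. Together 149.
Add back pairs where two caps are both exceeded: 3 + 1 + 15 = 19.
By inclusion–exclusion the count is 136 − 149 + 19 = 6.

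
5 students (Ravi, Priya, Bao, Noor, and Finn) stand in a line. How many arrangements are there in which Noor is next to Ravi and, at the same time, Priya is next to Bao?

Treat {Noor,Ravi} as one block (2 orders) and {Priya,Bao} as another (2 orders).
That leaves 3 units to arrange: 2 × 2 × 3! = 4 × 6 = 24.

24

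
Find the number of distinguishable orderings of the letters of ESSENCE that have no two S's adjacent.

300

There are 7!/(3!·2!) = 420 arrangements of ESSENCE in total.
Arrangements with the S's together: treat SS as one letter, giving (6)!/(3!) = 120.
Hence 420 − 120 = 300.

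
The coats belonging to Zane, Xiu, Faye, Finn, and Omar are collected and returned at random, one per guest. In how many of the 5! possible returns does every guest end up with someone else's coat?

44

Count assignments avoiding every fixed point. For any j of the 5 guests fixed to their own coat, the other 5−j can be arranged in (5−j)! ways.
By inclusion–exclusion this is Σ_{j=0}^{5} (−1)^j C(5,j)·(5−j)!.
Computing: 120 − 120 + 60 − 20 + 5 − 1 = 44.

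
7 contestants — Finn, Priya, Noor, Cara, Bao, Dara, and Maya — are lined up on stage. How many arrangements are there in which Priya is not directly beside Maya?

3600

There are 7! = 5040 arrangements in all. If Priya and Maya are adjacent, merging them into one block gives 2·(6)! = 1440 arrangements.
So 5040 − 1440 = 3600 arrangements keep them apart.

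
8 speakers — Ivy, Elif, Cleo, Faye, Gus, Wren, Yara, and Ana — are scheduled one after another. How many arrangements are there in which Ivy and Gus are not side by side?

30240

Of the 8! = 40320 arrangements, those with Ivy and Gus adjacent number 2 × 7! = 10080 (treat the pair as a block with 2 internal orders).
So 40320 − 10080 = 30240 arrangements keep them apart.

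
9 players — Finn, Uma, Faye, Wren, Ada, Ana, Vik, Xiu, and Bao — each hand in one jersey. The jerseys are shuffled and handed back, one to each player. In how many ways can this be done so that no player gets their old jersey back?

133496

Count assignments avoiding every fixed point. For any j of the 9 players fixed to their old jersey, the other 9−j can be arranged in (9−j)! ways.
By inclusion–exclusion this is Σ_{j=0}^{9} (−1)^j C(9,j)·(9−j)!.
Computing: 362880 − 362880 + 181440 − 60480 + 15120 − 3024 + 504 − 72 + 9 − 1 = 133496.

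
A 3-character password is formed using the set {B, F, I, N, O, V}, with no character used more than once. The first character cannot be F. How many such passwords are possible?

100

The first character has 6−1 = 5 choices (anything except F).
The remaining 2 characters are filled from the other 5 symbols without repetition: 5 × 4 = 20.
Total: 5 × 20 = 100.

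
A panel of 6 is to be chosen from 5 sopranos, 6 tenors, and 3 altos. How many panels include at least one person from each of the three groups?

Unrestricted: C(14,6) = 3003 ways to pick any 6 of the 14.
Subtract selections that omit an entire group: no sopranos → C(9,6) = 84; no tenors → C(8,6) = 28; no altos → C(11,6) = 462.
Add back selections omitting two groups (i.e. drawn from a single group): C(5,6) + C(6,6) + C(3,6) = 1.
By inclusion–exclusion: 3003 − 574 + 1 = 2430.

2430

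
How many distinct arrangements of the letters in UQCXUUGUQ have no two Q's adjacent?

There are 9!/(4!·2!) = 7560 arrangements of UQCXUUGUQ in total.
Arrangements with the Q's together: treat QQ as one letter, giving (8)!/(4!) = 1680.
Hence 7560 − 1680 = 5880.

5880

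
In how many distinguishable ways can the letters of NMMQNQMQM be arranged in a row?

1260

The 9 letters of NMMQNQMQM have repeats: M appearing 4 times, N appearing twice, and Q appearing 3 times.
Dividing 9! = 362880 by 4!·3!·2! = 288 for the repeated letters gives 1260.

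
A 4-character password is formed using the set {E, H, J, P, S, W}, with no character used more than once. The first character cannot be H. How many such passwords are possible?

300

The first character has 6−1 = 5 choices (anything except H).
The remaining 3 characters are filled from the other 5 symbols without repetition: 5 × 4 × 3 = 60.
Total: 5 × 60 = 300.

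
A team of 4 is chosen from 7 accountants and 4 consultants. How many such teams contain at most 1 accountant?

29

Split by how many accountants are chosen (0 through 1).
Sum: C(7,0)·C(4,4) + C(7,1)·C(4,3) = 1 + 28 = 29.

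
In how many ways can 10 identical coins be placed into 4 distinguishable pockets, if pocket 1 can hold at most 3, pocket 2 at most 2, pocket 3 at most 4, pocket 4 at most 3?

Without the upper bounds there are C(13,3) = 286 ways to split 10 among 4 pockets.
Subtract solutions that violate a single cap (substitute x_i' = x_i − (cap_i+1)): x_1 ≥ 4 gives C(9,3) = 84; x_2 ≥ 3 gives C(10,3) = 120; x_3 ≥ 5 gives C(8,3) = 56; x_4 ≥ 4 gives C(9,3) = 84. Together 344.
Add back pairs where two caps are both exceeded: 20 + 4 + 10 + 10 + 20 + 4 = 68.
By inclusion–exclusion the count is 286 − 344 + 68 = 10.

10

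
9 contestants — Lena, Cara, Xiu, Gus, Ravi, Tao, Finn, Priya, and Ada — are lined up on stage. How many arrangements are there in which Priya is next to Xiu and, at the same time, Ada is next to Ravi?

20160

Treat {Priya,Xiu} as one block (2 orders) and {Ada,Ravi} as another (2 orders).
That leaves 7 units to arrange: 2 × 2 × 7! = 4 × 5040 = 20160.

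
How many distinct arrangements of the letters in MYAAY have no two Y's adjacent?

18

There are 5!/(2!·2!) = 30 arrangements of MYAAY in total.
If the two Y's are adjacent, glue them into one block, leaving 4 items to arrange: (4)!/(2!) = 12 ways.
Subtracting, 30 − 12 = 18 arrangements keep the Y's apart.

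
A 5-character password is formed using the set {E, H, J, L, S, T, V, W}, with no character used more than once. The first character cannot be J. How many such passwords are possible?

The first character has 8−1 = 7 choices (anything except J).
The remaining 4 characters are filled from the other 7 symbols without repetition: 7 × 6 × 5 × 4 = 840.
Total: 7 × 840 = 5880.

5880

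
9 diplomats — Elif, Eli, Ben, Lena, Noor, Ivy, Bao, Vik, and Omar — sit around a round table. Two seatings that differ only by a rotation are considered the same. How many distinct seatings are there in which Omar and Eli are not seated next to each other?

30240

Without the restriction there are (8)! = 40320 seatings.
Those with Omar next to Eli: fuse the pair into one unit and seat 8 units around a circle — 2·(7)! = 10080.
Subtracting, 40320 − 10080 = 30240.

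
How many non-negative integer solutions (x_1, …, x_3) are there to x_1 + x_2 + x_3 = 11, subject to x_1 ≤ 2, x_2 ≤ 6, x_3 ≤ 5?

6

By stars and bars, unrestricted non-negative solutions to x_1+…+x_3 = 11 number C(11+2,2) = 78.
Subtract solutions that violate a single cap (substitute x_i' = x_i − (cap_i+1)): x_1 ≥ 3 gives C(10,2) = 45; x_2 ≥ 7 gives C(6,2) = 15; x_3 ≥ 6 gives C(7,2) = 21. Together 81.
Add back pairs where two caps are both exceeded: 3 + 6 + 0 = 9.
By inclusion–exclusion the count is 78 − 81 + 9 = 6.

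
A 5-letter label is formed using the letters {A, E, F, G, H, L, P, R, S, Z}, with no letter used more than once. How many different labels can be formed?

Choose and order 5 of the 10 symbols: the first letter has 10 options, the next 9, and so on down to 6.
That product is 10 × 9 × 8 × 7 × 6 = 30240.

30240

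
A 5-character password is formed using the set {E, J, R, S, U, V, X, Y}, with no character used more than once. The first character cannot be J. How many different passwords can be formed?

5880

The first character has 8−1 = 7 choices (anything except J).
The remaining 4 characters are filled from the other 7 symbols without repetition: 7 × 6 × 5 × 4 = 840.
Total: 7 × 840 = 5880.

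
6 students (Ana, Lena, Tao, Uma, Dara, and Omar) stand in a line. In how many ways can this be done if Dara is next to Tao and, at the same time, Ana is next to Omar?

Treat {Dara,Tao} as one block (2 orders) and {Ana,Omar} as another (2 orders).
That leaves 4 units to arrange: 2 × 2 × 4! = 4 × 24 = 96.

96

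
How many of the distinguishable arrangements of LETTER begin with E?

60

With the first slot taken by E, it remains to arrange the other 5 letters (LTTER).
Those 5 letters have T appearing twice, giving (5)!/(2!) = 60.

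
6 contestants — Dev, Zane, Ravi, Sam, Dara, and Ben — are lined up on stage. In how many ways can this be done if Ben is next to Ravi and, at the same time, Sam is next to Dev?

Treat {Ben,Ravi} as one block (2 orders) and {Sam,Dev} as another (2 orders).
That leaves 4 units to arrange: 2 × 2 × 4! = 4 × 24 = 96.

96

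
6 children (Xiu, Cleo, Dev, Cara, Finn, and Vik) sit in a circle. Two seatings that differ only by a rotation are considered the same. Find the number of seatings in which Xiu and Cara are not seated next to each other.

Without the restriction there are (5)! = 120 seatings.
Seatings with Xiu beside Cara: treat them as a block with 2 internal orders, giving 2 × (4)! = 48.
Subtracting, 120 − 48 = 72.

72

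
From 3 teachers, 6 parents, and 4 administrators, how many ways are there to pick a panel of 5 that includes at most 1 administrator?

630

Split by how many administrators are chosen (0 through 1).
Sum: C(4,0)·C(9,5) + C(4,1)·C(9,4) = 126 + 504 = 630.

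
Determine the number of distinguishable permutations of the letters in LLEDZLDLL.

1512

The 9 letters of LLEDZLDLL have repeats: D appearing twice and L appearing 5 times.
So there are 9! / (5!·2!) = 1512 distinguishable arrangements.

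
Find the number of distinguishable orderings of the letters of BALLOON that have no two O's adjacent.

Total arrangements of BALLOON: 7!/(2!·2!) = 1260.
Arrangements with the O's together: treat OO as one letter, giving (6)!/(2!) = 360.
Hence 1260 − 360 = 900.

900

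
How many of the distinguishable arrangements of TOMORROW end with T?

Fix T in the last position and arrange the remaining 7 letters.
Those 7 letters have O appearing 3 times and R appearing twice, giving (7)!/(3!·2!) = 420.

420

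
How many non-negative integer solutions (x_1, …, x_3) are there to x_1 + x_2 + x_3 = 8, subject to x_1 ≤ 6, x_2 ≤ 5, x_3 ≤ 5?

30

By stars and bars, unrestricted non-negative solutions to x_1+…+x_3 = 8 number C(8+2,2) = 45.
Subtract solutions that violate a single cap (substitute x_i' = x_i − (cap_i+1)): x_1 ≥ 7 gives C(3,2) = 3; x_2 ≥ 6 gives C(4,2) = 6; x_3 ≥ 6 gives C(4,2) = 6. Together 15.
No two caps can be exceeded simultaneously, so the pair terms are all 0.
By inclusion–exclusion the count is 45 − 15 + 0 = 30.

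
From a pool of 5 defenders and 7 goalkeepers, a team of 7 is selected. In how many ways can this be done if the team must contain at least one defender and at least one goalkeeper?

791

With no constraint there are C(12,7) = 792 possible selections.
Subtract selections that omit an entire group: no defenders → C(7,7) = 1; no goalkeepers → C(5,7) = 0.
Both groups omitted at once is impossible, so 792 − 1 = 791.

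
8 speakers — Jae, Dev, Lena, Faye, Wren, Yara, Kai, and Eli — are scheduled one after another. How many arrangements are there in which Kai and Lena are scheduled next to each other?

10080

Place the 6 others and the Kai-Lena pair as 7 objects in a line; the pair has 2 internal arrangements.
So the count is 2·(7)! = 10080.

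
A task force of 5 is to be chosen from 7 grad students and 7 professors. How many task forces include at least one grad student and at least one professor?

1960

Total 5-person selections from all 14: C(14,5) = 2002.
Selections missing a whole group: no grad students → C(7,5) = 21; no professors → C(7,5) = 21.
Both groups omitted at once is impossible, so 2002 − 42 = 1960.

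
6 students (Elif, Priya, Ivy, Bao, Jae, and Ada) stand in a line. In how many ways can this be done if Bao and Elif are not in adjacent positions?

480

There are 6! = 720 arrangements in all. If Bao and Elif are adjacent, merging them into one block gives 2·(5)! = 240 arrangements.
So 720 − 240 = 480 arrangements keep them apart.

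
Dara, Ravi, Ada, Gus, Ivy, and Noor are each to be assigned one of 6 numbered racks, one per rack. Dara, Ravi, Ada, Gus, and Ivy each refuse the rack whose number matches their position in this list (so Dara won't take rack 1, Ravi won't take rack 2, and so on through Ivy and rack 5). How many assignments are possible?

Let Aᵢ (for 1 ≤ i ≤ 5) be the placements that put person i in their forbidden rack. Any j of these fix j positions, leaving (6−j)! ways to fill the rest, and there are C(5,j) ways to pick which j.
By inclusion–exclusion, the number of valid placements is Σ_{j=0}^{5} (−1)^j C(5,j)·(6−j)!.
Computing: 720 − 600 + 240 − 60 + 10 − 1 = 309.

309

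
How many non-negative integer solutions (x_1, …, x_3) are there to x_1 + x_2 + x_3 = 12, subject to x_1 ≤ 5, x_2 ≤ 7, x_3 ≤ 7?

Without the upper bounds there are C(14,2) = 91 ways to split 12 among 3 variables.
Subtract solutions that violate a single cap (substitute x_i' = x_i − (cap_i+1)): x_1 ≥ 6 gives C(8,2) = 28; x_2 ≥ 8 gives C(6,2) = 15; x_3 ≥ 8 gives C(6,2) = 15. Together 58.
No two caps can be exceeded simultaneously, so the pair terms are all 0.
By inclusion–exclusion the count is 91 − 58 + 0 = 33.

33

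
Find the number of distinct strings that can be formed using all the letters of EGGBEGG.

105

The 7 letters of EGGBEGG have repeats: E appearing twice and G appearing 4 times.
Dividing 7! = 5040 by 4!·2! = 48 for the repeated letters gives 105.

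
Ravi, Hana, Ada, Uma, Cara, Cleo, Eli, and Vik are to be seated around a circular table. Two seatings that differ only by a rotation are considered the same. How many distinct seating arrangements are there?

Around a circle, 8 distinct people have 8!/8 = (7)! = 5040 rotationally distinct seatings.

5040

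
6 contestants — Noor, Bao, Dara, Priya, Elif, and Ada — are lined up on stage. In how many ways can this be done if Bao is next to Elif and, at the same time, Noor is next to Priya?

96

Treat {Bao,Elif} as one block (2 orders) and {Noor,Priya} as another (2 orders).
That leaves 4 units to arrange: 2 × 2 × 4! = 4 × 24 = 96.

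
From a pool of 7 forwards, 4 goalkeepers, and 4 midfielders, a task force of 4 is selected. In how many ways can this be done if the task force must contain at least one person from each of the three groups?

672

With no constraint there are C(15,4) = 1365 possible selections.
Subtract selections that omit an entire group: no forwards → C(8,4) = 70; no goalkeepers → C(11,4) = 330; no midfielders → C(11,4) = 330.
Add back selections omitting two groups (i.e. drawn from a single group): C(7,4) + C(4,4) + C(4,4) = 37.
By inclusion–exclusion: 1365 − 730 + 37 = 672.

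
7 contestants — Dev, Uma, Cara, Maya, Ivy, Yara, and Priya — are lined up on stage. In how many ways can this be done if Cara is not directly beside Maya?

There are 7! = 5040 arrangements in all. If Cara and Maya are adjacent, merging them into one block gives 2·(6)! = 1440 arrangements.
So 5040 − 1440 = 3600 arrangements keep them apart.

3600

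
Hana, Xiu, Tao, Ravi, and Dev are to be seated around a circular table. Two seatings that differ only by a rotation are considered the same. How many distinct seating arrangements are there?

24

Fix one person's seat to break rotational symmetry; the remaining 4 people can be arranged in (4)! = 24 ways.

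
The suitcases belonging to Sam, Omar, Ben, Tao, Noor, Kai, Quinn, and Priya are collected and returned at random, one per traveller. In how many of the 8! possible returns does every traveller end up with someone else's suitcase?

Count assignments avoiding every fixed point. For any j of the 8 travellers fixed to their own suitcase, the other 8−j can be arranged in (8−j)! ways.
By inclusion–exclusion this is Σ_{j=0}^{8} (−1)^j C(8,j)·(8−j)!.
Computing: 40320 − 40320 + 20160 − 6720 + 1680 − 336 + 56 − 8 + 1 = 14833.

14833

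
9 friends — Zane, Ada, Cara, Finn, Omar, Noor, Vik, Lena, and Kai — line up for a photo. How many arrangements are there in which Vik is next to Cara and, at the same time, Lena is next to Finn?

20160

Treat {Vik,Cara} as one block (2 orders) and {Lena,Finn} as another (2 orders).
That leaves 7 units to arrange: 2 × 2 × 7! = 4 × 5040 = 20160.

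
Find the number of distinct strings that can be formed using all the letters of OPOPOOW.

105

OPOPOOW has 7 letters with O appearing 4 times and P appearing twice.
So there are 7! / (4!·2!) = 105 distinguishable arrangements.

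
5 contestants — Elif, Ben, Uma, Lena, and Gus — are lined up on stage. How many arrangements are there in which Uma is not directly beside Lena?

72

There are 5! = 120 arrangements in all. If Uma and Lena are adjacent, merging them into one block gives 2·(4)! = 48 arrangements.
So 120 − 48 = 72 arrangements keep them apart.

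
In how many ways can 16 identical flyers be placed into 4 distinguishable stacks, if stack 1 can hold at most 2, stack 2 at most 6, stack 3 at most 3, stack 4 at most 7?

10

Without the upper bounds there are C(19,3) = 969 ways to split 16 among 4 stacks.
Subtract solutions that violate a single cap (substitute x_i' = x_i − (cap_i+1)): x_1 ≥ 3 gives C(16,3) = 560; x_2 ≥ 7 gives C(12,3) = 220; x_3 ≥ 4 gives C(15,3) = 455; x_4 ≥ 8 gives C(11,3) = 165. Together 1400.
Add back pairs where two caps are both exceeded: 84 + 220 + 56 + 56 + 4 + 35 = 455.
Subtract triples: 10 + 0 + 4 + 0 = 14.
By inclusion–exclusion the count is 969 − 1400 + 455 − 14 = 10.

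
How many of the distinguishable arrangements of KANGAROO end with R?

Fix R in the last position and arrange the remaining 7 letters.
Those 7 letters have A appearing twice and O appearing twice, giving (7)!/(2!·2!) = 1260.

1260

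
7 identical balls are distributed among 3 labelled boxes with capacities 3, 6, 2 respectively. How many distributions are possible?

11

Ignoring the caps, the number of non-negative solutions to x_1+…+x_3 = 7 is C(9,2) = 36.
Subtract solutions that violate a single cap (substitute x_i' = x_i − (cap_i+1)): x_1 ≥ 4 gives C(5,2) = 10; x_2 ≥ 7 gives C(2,2) = 1; x_3 ≥ 3 gives C(6,2) = 15. Together 26.
Add back pairs where two caps are both exceeded: 0 + 1 + 0 = 1.
By inclusion–exclusion the count is 36 − 26 + 1 = 11.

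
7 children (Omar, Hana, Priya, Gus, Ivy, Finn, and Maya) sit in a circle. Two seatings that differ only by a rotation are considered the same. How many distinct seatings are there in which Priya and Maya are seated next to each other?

Treat {Priya, Maya} as one unit (2 internal orders) and seat the resulting 6 units around the table: (5)! circular arrangements.
So 2 × (5)! = 2 × 120 = 240.

240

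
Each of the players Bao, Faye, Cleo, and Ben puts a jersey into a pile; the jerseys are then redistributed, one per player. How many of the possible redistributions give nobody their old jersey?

Count assignments avoiding every fixed point. For any j of the 4 players fixed to their old jersey, the other 4−j can be arranged in (4−j)! ways.
By inclusion–exclusion this is Σ_{j=0}^{4} (−1)^j C(4,j)·(4−j)!.
Computing: 24 − 24 + 12 − 4 + 1 = 9.

9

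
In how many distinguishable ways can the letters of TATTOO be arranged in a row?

TATTOO has 6 letters with O appearing twice and T appearing 3 times.
The number of distinct arrangements is 6!/(3!·2!) = 720/12 = 60.

60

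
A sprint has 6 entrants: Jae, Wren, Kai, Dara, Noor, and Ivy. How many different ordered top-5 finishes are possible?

There are 6 choices for 1st place, 5 for 2nd, and so on down to 2 for position 5.
That gives 6 × 5 × 4 × 3 × 2 = 720.

720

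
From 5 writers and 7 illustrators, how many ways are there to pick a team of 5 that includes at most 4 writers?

791

Split by how many writers are chosen (0 through 4).
Sum: C(5,0)·C(7,5) + C(5,1)·C(7,4) + C(5,2)·C(7,3) + C(5,3)·C(7,2) + C(5,4)·C(7,1) = 21 + 175 + 350 + 210 + 35 = 791.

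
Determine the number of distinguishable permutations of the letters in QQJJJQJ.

35

The 7 letters of QQJJJQJ have repeats: J appearing 4 times and Q appearing 3 times.
Dividing 7! = 5040 by 4!·3! = 144 for the repeated letters gives 35.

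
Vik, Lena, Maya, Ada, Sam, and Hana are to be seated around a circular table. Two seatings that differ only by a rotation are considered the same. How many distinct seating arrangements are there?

Around a circle, 6 distinct people have 6!/6 = (5)! = 120 rotationally distinct seatings.

120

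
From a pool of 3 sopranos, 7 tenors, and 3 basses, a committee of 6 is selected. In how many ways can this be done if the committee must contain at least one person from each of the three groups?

1302

Unrestricted: C(13,6) = 1716 ways to pick any 6 of the 13.
Subtract selections that omit an entire group: no sopranos → C(10,6) = 210; no tenors → C(6,6) = 1; no basses → C(10,6) = 210.
Add back selections omitting two groups (i.e. drawn from a single group): C(3,6) + C(7,6) + C(3,6) = 7.
By inclusion–exclusion: 1716 − 421 + 7 = 1302.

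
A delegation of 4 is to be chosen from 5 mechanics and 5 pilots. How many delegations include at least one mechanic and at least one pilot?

200

With no constraint there are C(10,4) = 210 possible selections.
Subtract selections that omit an entire group: no mechanics → C(5,4) = 5; no pilots → C(5,4) = 5.
Both groups omitted at once is impossible, so 210 − 10 = 200.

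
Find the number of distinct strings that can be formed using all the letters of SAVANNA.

The 7 letters of SAVANNA have repeats: A appearing 3 times and N appearing twice.
The number of distinct arrangements is 7!/(3!·2!) = 5040/12 = 420.

420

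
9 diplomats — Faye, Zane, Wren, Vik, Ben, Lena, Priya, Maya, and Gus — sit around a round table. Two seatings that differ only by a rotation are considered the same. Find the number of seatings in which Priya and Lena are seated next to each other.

10080

Treat {Priya, Lena} as one unit (2 internal orders) and seat the resulting 8 units around the table: (7)! circular arrangements.
So 2 × (7)! = 2 × 5040 = 10080.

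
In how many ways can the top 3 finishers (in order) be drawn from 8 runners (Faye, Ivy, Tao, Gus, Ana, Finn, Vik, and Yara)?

This is an ordered selection of 3 from 8: P(8,3).
That gives 8 × 7 × 6 = 336.

336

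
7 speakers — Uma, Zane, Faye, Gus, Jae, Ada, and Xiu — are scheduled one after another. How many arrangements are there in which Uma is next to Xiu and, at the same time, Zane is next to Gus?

Treat {Uma,Xiu} as one block (2 orders) and {Zane,Gus} as another (2 orders).
That leaves 5 units to arrange: 2 × 2 × 5! = 4 × 120 = 480.

480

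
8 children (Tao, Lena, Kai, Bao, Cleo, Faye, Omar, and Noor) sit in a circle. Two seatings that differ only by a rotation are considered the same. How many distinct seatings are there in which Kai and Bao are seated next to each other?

Glue Kai and Bao into a block (2 internal orders). Seating 7 units around a circle gives (6)! arrangements.
So 2 × (6)! = 2 × 720 = 1440.

1440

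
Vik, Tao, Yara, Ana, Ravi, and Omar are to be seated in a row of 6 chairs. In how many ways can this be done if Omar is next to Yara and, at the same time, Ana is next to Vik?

Treat {Omar,Yara} as one block (2 orders) and {Ana,Vik} as another (2 orders).
That leaves 4 units to arrange: 2 × 2 × 4! = 4 × 24 = 96.

96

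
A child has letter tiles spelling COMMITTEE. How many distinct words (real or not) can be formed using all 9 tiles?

45360

Letter multiplicities in COMMITTEE: C×1, E×2, I×1, M×2, O×1, T×2.
The number of distinct arrangements is 9!/(2!·2!·2!) = 362880/8 = 45360.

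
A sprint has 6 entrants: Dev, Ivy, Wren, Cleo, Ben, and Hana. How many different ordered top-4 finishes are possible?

360

There are 6 choices for 1st place, 5 for 2nd, and so on down to 3 for position 4.
That gives 6 × 5 × 4 × 3 = 360.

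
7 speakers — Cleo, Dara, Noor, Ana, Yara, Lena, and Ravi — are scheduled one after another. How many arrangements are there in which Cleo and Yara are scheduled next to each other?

1440

Place the 5 others and the Cleo-Yara pair as 6 objects in a line; the pair has 2 internal arrangements.
So the count is 2·(6)! = 1440.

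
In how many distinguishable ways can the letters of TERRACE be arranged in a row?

Letter multiplicities in TERRACE: A×1, C×1, E×2, R×2, T×1.
The number of distinct arrangements is 7!/(2!·2!) = 5040/4 = 1260.

1260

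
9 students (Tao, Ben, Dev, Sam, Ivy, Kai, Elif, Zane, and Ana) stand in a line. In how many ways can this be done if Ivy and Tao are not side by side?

282240

Of the 9! = 362880 arrangements, those with Ivy and Tao adjacent number 2 × 8! = 80640 (treat the pair as a block with 2 internal orders).
So 362880 − 80640 = 282240 arrangements keep them apart.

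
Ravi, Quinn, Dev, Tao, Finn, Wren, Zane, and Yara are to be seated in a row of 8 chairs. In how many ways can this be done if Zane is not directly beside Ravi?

30240

Of the 8! = 40320 arrangements, those with Zane and Ravi adjacent number 2 × 7! = 10080 (treat the pair as a block with 2 internal orders).
So 40320 − 10080 = 30240 arrangements keep them apart.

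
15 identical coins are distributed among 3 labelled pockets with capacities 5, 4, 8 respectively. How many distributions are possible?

6

By stars and bars, unrestricted non-negative solutions to x_1+…+x_3 = 15 number C(15+2,2) = 136.
Subtract solutions that violate a single cap (substitute x_i' = x_i − (cap_i+1)): x_1 ≥ 6 gives C(11,2) = 55; x_2 ≥ 5 gives C(12,2) = 66; x_3 ≥ 9 gives C(8,2) = 28. Together 149.
Add back pairs where two caps are both exceeded: 15 + 1 + 3 = 19.
By inclusion–exclusion the count is 136 − 149 + 19 = 6.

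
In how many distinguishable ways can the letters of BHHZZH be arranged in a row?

Letter multiplicities in BHHZZH: B×1, H×3, Z×2.
So there are 6! / (3!·2!) = 60 distinguishable arrangements.

60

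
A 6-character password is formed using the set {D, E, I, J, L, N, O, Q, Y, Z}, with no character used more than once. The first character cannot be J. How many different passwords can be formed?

The first character has 10−1 = 9 choices (anything except J).
The remaining 5 characters are filled from the other 9 symbols without repetition: 9 × 8 × 7 × 6 × 5 = 15120.
Total: 9 × 15120 = 136080.

136080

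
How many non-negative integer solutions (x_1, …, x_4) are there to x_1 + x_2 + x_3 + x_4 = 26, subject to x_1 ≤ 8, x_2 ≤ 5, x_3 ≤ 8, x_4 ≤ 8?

20

Ignoring the caps, the number of non-negative solutions to x_1+…+x_4 = 26 is C(29,3) = 3654.
Subtract solutions that violate a single cap (substitute x_i' = x_i − (cap_i+1)): x_1 ≥ 9 gives C(20,3) = 1140; x_2 ≥ 6 gives C(23,3) = 1771; x_3 ≥ 9 gives C(20,3) = 1140; x_4 ≥ 9 gives C(20,3) = 1140. Together 5191.
Add back pairs where two caps are both exceeded: 364 + 165 + 165 + 364 + 364 + 165 = 1587.
Subtract triples: 10 + 10 + 0 + 10 = 30.
By inclusion–exclusion the count is 3654 − 5191 + 1587 − 30 = 20.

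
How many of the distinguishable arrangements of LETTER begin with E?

With the first slot taken by E, it remains to arrange the other 5 letters (LTTER).
Those 5 letters have T appearing twice, giving (5)!/(2!) = 60.

60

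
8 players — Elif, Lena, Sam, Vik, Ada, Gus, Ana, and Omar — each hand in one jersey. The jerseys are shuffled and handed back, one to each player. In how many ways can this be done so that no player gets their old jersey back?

Let Aᵢ be the assignments in which player i gets their old jersey. We want the size of the complement of A₁∪…∪A_8.
By inclusion–exclusion this is Σ_{j=0}^{8} (−1)^j C(8,j)·(8−j)!.
Computing: 40320 − 40320 + 20160 − 6720 + 1680 − 336 + 56 − 8 + 1 = 14833.

14833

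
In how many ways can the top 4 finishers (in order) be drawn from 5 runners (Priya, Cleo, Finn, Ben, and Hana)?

120

There are 5 choices for 1st place, 4 for 2nd, and so on down to 2 for position 4.
That gives 5 × 4 × 3 × 2 = 120.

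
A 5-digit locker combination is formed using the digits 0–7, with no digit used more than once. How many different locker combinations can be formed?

Choose and order 5 of the 8 symbols: the first digit has 8 options, the next 7, and so on down to 4.
That product is 8 × 7 × 6 × 5 × 4 = 6720.

6720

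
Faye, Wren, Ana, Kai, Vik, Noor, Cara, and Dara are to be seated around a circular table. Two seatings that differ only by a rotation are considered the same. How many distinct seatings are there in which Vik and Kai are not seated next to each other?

3600

Without the restriction there are (7)! = 5040 seatings.
Seatings with Vik beside Kai: treat them as a block with 2 internal orders, giving 2 × (6)! = 1440.
Subtracting, 5040 − 1440 = 3600.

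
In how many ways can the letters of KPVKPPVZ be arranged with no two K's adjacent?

1260

There are 8!/(3!·2!·2!) = 1680 arrangements of KPVKPPVZ in total.
If the two K's are adjacent, glue them into one block, leaving 7 items to arrange: (7)!/(3!·2!) = 420 ways.
Hence 1680 − 420 = 1260.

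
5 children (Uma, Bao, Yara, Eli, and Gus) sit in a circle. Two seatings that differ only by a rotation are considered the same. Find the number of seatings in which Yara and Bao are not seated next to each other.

12

All circular seatings of 5 people number (4)! = 24.
Seatings with Yara beside Bao: treat them as a block with 2 internal orders, giving 2 × (3)! = 12.
Subtracting, 24 − 12 = 12.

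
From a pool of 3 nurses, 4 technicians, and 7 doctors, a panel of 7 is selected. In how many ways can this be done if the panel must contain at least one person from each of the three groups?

Total 7-person selections from all 14: C(14,7) = 3432.
Subtract selections that omit an entire group: no nurses → C(11,7) = 330; no technicians → C(10,7) = 120; no doctors → C(7,7) = 1.
Add back selections omitting two groups (i.e. drawn from a single group): C(3,7) + C(4,7) + C(7,7) = 1.
By inclusion–exclusion: 3432 − 451 + 1 = 2982.

2982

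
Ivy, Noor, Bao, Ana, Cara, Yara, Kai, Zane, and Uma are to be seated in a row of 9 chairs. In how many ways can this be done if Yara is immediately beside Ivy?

Place the 7 others and the Yara-Ivy pair as 8 objects in a line; the pair has 2 internal arrangements.
That gives 2 × 8! = 2 × 40320 = 80640.

80640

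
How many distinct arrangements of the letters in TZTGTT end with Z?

5

With the last slot taken by Z, it remains to arrange the other 5 letters (TTGTT).
Those 5 letters have T appearing 4 times, giving (5)!/(4!) = 5.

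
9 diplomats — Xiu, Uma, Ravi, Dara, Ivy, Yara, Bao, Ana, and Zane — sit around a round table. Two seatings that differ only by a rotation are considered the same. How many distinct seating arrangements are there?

40320

Fix one person's seat to break rotational symmetry; the remaining 8 people can be arranged in (8)! = 40320 ways.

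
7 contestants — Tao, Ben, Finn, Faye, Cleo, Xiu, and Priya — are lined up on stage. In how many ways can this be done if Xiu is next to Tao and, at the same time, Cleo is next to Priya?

Treat {Xiu,Tao} as one block (2 orders) and {Cleo,Priya} as another (2 orders).
That leaves 5 units to arrange: 2 × 2 × 5! = 4 × 120 = 480.

480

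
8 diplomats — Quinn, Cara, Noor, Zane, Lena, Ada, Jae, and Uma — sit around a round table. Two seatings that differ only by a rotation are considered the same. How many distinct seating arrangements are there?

Seat Quinn anywhere (absorbing the rotational symmetry), then permute the other 7: (7)! = 5040.

5040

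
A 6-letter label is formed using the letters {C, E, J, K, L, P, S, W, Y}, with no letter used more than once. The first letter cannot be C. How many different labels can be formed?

The first letter has 9−1 = 8 choices (anything except C).
The remaining 5 letters are filled from the other 8 symbols without repetition: 8 × 7 × 6 × 5 × 4 = 6720.
Total: 8 × 6720 = 53760.

53760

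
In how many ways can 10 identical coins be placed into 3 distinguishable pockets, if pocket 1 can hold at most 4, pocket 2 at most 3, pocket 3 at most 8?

17

Ignoring the caps, the number of non-negative solutions to x_1+…+x_3 = 10 is C(12,2) = 66.
Subtract solutions that violate a single cap (substitute x_i' = x_i − (cap_i+1)): x_1 ≥ 5 gives C(7,2) = 21; x_2 ≥ 4 gives C(8,2) = 28; x_3 ≥ 9 gives C(3,2) = 3. Together 52.
Add back pairs where two caps are both exceeded: 3 + 0 + 0 = 3.
By inclusion–exclusion the count is 66 − 52 + 3 = 17.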